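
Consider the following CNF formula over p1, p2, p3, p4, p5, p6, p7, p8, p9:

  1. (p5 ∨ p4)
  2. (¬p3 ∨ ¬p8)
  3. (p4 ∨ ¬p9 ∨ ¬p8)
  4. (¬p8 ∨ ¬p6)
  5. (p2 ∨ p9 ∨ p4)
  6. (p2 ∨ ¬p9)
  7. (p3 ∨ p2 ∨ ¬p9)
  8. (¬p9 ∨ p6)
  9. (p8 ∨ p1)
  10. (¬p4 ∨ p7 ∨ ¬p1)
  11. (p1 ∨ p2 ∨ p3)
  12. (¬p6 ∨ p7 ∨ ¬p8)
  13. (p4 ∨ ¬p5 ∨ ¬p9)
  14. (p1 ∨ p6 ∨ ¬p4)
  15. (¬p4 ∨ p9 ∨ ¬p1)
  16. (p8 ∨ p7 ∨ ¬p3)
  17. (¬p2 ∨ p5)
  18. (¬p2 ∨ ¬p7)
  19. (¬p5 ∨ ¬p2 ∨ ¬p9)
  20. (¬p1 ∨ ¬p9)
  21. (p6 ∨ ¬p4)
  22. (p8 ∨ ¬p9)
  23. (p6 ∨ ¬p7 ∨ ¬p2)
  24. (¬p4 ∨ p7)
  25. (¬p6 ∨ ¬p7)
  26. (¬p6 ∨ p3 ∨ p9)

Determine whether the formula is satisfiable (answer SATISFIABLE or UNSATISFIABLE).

Branch on p1: take p1 = True.
  then p9 is forced to False.
  then p4 is forced to False.
  then p5 is forced to True.
  then p2 is forced to True.
  then p7 is forced to False.
For the remaining variables, p3 = False, p6 = False, p8 = False works.
So p1=True, p2=True, p3=False, p4=False, p5=True, p6=False, p7=False, p8=False, p9=False is a satisfying assignment.

SATISFIABLE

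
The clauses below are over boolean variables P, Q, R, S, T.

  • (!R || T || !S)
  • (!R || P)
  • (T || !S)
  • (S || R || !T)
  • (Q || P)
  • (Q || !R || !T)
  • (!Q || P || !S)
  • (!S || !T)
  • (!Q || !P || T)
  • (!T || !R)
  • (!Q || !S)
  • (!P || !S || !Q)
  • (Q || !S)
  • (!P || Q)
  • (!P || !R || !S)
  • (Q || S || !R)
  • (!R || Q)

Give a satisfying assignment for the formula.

P=F, Q=T, R=F, S=F, T=F

Try P = False.
  then R is forced to False.
  then Q is forced to True.
  then S is forced to False.
  then T is forced to False.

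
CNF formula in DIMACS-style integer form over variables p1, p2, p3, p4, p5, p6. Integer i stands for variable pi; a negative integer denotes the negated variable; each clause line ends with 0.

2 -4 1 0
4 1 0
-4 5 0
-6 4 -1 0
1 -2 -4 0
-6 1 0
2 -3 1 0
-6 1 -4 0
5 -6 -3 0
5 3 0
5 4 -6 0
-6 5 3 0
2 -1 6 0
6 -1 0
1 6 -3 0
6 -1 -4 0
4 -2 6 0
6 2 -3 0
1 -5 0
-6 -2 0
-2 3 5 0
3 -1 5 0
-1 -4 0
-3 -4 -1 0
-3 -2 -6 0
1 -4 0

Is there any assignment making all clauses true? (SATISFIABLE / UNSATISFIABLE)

UNSATISFIABLE

p1 = True:
  propagation gives p6=True, p4=True; an empty clause results — contradiction.
p1 = False:
  propagation gives p4=True; an empty clause results — contradiction.
Every branch closes, so no satisfying assignment exists.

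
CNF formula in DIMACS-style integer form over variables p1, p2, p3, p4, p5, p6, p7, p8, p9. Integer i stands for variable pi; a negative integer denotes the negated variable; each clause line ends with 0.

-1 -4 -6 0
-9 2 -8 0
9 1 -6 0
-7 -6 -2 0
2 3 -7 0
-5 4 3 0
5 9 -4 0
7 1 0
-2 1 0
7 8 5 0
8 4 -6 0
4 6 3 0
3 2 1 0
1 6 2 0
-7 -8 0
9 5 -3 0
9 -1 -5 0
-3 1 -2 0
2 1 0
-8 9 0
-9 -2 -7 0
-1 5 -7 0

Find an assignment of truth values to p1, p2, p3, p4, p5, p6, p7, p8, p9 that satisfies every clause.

p1=True, p2=True, p3=True, p4=False, p5=True, p6=False, p7=False, p8=True, p9=True

Check each clause:
  1. {¬p4, ¬p1, ¬p6} — ¬p6 is true.
  2. {¬p9, p2, ¬p8} — p2 is true.
  3. {¬p6, p9, p1} — p9 is true.
  4. {¬p2, ¬p7, ¬p6} — ¬p7 is true.
  5. {p2, p3, ¬p7} — ¬p7 is true.
  6. {¬p5, p4, p3} — p3 is true.
  7. {p5, ¬p4, p9} — p9 is true.
  8. {p7, p1} — p1 is true.
  9. {p1, ¬p2} — p1 is true.
  10. {p8, p7, p5} — p8 is true.
  11. {p4, p8, ¬p6} — p8 is true.
  12. {p3, p6, p4} — p3 is true.
  13. {p3, p1, p2} — p1 is true.
  14. {p2, p6, p1} — p1 is true.
  15. {¬p8, ¬p7} — ¬p7 is true.
  16. {p5, p9, ¬p3} — p9 is true.
  17. {p9, ¬p1, ¬p5} — p9 is true.
  18. {¬p2, ¬p3, p1} — p1 is true.
  19. {p2, p1} — p1 is true.
  20. {p9, ¬p8} — p9 is true.
  21. {¬p7, ¬p2, ¬p9} — ¬p7 is true.
  22. {¬p1, p5, ¬p7} — ¬p7 is true.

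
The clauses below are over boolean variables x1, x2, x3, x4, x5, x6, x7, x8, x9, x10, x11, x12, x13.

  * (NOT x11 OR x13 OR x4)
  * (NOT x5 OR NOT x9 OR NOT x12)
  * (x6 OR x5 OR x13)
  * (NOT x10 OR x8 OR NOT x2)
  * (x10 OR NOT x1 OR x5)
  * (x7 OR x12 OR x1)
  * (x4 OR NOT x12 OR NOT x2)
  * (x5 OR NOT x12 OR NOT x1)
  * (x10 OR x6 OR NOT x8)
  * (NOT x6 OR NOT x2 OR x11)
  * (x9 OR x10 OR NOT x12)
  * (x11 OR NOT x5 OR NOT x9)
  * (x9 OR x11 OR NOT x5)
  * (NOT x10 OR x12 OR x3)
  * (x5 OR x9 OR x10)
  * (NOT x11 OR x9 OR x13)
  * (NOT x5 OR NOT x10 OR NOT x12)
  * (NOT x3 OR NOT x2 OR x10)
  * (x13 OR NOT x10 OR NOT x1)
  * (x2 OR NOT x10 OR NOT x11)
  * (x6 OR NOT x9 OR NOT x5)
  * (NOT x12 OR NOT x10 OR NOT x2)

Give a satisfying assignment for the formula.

x1 = True, x2 = True, x3 = True, x4 = False, x5 = False, x6 = False, x7 = True, x8 = True, x9 = True, x10 = True, x11 = False, x12 = False, x13 = True

x7 occurs only positively in the remaining clauses — set x7 = True.
Pure literal: x13 appears only positively; assign x13 = True.
Set x1 = True and propagate.
Branch on x2: take x2 = True.
Set x3 = True and propagate.
  then x10 is forced to True.
  then x8 is forced to True.
  then x12 is forced to False.
The remaining clauses are satisfied by x4 = False, x5 = False, x6 = False, x9 = True, x11 = False.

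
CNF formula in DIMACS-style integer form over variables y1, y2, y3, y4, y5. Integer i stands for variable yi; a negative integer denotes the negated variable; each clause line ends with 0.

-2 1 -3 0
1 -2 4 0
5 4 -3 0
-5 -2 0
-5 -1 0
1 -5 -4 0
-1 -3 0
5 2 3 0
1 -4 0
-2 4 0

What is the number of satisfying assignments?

3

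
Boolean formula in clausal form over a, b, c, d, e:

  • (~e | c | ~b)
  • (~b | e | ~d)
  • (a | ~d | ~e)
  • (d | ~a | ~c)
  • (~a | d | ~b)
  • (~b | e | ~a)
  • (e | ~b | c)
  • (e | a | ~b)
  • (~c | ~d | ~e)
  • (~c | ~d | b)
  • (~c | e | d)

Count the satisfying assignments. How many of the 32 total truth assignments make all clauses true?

Case analysis on e and b:
  e=1, b=1: remaining (a,c,d) ∈ {(0,1,0)} — 1.
  e=1, b=0: remaining (a,c,d) ∈ {(0,0,0); (0,1,0); (1,0,0); (1,0,1)} — 4.
  e=0, b=1: a clause becomes empty — 0.
  e=0, b=0: remaining (a,c,d) ∈ {(0,0,0); (0,0,1); (1,0,0); (1,0,1)} — 4.
Total: 1 + 4 + 0 + 4 = 9.

9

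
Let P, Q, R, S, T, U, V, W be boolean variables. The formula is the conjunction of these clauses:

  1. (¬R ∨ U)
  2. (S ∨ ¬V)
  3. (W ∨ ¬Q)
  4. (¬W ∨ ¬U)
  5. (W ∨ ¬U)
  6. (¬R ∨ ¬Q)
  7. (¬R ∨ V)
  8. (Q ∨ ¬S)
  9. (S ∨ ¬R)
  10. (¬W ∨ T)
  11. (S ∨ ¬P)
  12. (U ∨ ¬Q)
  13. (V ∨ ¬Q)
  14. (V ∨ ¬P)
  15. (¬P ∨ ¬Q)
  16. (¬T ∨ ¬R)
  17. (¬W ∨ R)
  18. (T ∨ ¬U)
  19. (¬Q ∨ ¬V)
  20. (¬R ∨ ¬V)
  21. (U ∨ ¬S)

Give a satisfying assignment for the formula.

P=False  Q=False  R=False  S=False  T=True  U=False  V=False  W=False

P occurs only negated in the remaining clauses — set P = False.
Try Q = False.
  then S is forced to False.
  then V is forced to False.
  then R is forced to False.
  then W is forced to False.
  then U is forced to False.
T is now unconstrained; take T = True.
Every clause has at least one true literal under this assignment.
Check each clause:
  1. (¬R ∨ U) — ¬R is true.
  2. (S ∨ ¬V) — ¬V is true.
  3. (¬Q ∨ W) — ¬Q is true.
  4. (¬W ∨ ¬U) — ¬W is true.
  5. (W ∨ ¬U) — ¬U is true.
  6. (¬Q ∨ ¬R) — ¬R is true.
  7. (V ∨ ¬R) — ¬R is true.
  8. (¬S ∨ Q) — ¬S is true.
  9. (¬R ∨ S) — ¬R is true.
  10. (T ∨ ¬W) — ¬W is true.
  11. (S ∨ ¬P) — ¬P is true.
  12. (U ∨ ¬Q) — ¬Q is true.
  13. (V ∨ ¬Q) — ¬Q is true.
  14. (¬P ∨ V) — ¬P is true.
  15. (¬P ∨ ¬Q) — ¬Q is true.
  16. (¬R ∨ ¬T) — ¬R is true.
  17. (¬W ∨ R) — ¬W is true.
  18. (¬U ∨ T) — ¬U is true.
  19. (¬Q ∨ ¬V) — ¬V is true.
  20. (¬R ∨ ¬V) — ¬V is true.
  21. (U ∨ ¬S) — ¬S is true.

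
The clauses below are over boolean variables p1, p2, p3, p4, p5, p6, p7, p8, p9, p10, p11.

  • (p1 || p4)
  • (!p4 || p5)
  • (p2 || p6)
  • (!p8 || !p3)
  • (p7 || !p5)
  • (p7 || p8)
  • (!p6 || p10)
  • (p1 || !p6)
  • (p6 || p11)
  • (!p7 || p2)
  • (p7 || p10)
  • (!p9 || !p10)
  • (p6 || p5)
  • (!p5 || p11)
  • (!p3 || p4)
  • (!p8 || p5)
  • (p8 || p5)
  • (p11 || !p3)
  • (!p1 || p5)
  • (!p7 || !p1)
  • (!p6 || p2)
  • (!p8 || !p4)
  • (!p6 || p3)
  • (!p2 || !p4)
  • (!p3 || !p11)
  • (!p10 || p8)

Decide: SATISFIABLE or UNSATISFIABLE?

p5 = True:
  propagation gives p7=True, p2=True, p11=True, p1=False; an empty clause results — contradiction.
p5 = False:
  propagation gives p4=False, p1=True; an empty clause results — contradiction.
Every branch closes, so no satisfying assignment exists.

UNSATISFIABLE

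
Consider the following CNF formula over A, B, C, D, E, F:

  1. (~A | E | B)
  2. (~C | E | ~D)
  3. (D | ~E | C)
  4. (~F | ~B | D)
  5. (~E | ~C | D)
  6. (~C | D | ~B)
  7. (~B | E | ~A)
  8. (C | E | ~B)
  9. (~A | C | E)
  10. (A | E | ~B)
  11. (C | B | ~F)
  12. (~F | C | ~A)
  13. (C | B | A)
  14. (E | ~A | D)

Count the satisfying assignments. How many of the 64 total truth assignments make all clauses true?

14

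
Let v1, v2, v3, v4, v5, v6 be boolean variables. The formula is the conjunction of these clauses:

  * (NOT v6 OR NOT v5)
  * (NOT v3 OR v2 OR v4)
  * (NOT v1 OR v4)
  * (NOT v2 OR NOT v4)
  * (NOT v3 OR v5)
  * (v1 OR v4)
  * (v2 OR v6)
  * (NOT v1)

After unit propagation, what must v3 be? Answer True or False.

False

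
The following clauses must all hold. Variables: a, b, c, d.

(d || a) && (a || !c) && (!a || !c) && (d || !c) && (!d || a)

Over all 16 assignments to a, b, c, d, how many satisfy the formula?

Satisfying assignments:
  a=T b=F c=F d=F
  a=T b=F c=F d=T
  a=T b=T c=F d=F
  a=T b=T c=F d=T
Count: 4.

4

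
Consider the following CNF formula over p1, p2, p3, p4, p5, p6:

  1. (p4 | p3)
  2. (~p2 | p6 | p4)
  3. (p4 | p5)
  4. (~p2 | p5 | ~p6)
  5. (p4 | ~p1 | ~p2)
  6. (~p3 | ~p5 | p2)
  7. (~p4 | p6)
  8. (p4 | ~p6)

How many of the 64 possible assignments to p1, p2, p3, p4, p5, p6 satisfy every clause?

10

Split on p4, then p2.
  p4=1, p2=1: remaining (p1,p3,p5,p6) ∈ {(0,0,1,1); (0,1,1,1); (1,0,1,1); (1,1,1,1)} — 4.
  p4=1, p2=0: p1 free; 3 ways for (p3,p5,p6) × 2^1 = 6.
  p4=0, p2=1: a clause becomes empty — 0.
  p4=0, p2=0: a clause becomes empty — 0.
Total: 4 + 6 + 0 + 0 = 10.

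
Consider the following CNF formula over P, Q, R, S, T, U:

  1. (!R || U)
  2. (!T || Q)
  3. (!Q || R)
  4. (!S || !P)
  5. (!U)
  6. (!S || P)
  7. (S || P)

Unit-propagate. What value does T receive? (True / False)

(!U) is a unit clause: U = False.
In (!R || U), U is now false; !R must hold, so R = False.
From (R || !Q) and R = False: Q = False.
In (!T || Q), Q is now false; !T must hold, so T = False.

False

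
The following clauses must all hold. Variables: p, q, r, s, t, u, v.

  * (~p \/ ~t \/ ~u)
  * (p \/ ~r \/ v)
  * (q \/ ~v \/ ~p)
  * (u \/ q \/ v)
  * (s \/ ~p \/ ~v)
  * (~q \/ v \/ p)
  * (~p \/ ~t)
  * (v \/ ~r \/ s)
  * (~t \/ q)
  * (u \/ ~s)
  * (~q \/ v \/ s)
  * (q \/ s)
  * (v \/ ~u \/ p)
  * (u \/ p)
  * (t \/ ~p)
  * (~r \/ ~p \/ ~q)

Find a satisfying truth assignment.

p=False, q=True, r=False, s=False, t=True, u=True, v=True

Pure literal: r appears only negated; assign r = False.
Set p = False and propagate.
  then u is forced to True.
  then v is forced to True.
For the remaining variables, q = True, s = False, t = True works.
Every clause has at least one true literal under this assignment.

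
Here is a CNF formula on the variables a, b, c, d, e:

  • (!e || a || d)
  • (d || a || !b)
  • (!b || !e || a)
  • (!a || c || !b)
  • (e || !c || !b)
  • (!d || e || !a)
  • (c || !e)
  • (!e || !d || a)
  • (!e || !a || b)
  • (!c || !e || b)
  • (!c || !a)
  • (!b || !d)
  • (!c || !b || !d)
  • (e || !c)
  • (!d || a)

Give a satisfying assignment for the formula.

Try a = True.
  then c is forced to False.
  then b is forced to False.
  then e is forced to False.
  then d is forced to False.

a = T, b = F, c = F, d = F, e = F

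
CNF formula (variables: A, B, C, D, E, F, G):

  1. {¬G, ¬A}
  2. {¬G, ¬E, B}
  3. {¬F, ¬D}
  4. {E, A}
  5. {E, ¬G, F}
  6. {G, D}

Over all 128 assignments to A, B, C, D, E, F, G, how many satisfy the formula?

18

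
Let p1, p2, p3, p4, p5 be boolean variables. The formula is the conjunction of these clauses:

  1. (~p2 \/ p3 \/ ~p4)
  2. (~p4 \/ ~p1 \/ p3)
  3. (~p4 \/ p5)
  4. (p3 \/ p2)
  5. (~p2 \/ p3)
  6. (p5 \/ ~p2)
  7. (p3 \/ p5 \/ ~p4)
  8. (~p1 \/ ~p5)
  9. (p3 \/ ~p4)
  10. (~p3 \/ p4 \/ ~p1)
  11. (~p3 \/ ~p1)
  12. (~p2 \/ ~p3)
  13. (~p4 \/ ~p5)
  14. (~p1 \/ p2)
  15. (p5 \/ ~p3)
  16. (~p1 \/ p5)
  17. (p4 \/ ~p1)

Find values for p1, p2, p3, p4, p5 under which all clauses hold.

p1=False, p2=False, p3=True, p4=False, p5=True

Check each clause:
  1. (~p2 \/ p3 \/ ~p4) — p3 is true.
  2. (p3 \/ ~p4 \/ ~p1) — p3 is true.
  3. (~p4 \/ p5) — ~p4 is true.
  4. (p3 \/ p2) — p3 is true.
  5. (~p2 \/ p3) — p3 is true.
  6. (~p2 \/ p5) — p5 is true.
  7. (p5 \/ ~p4 \/ p3) — p3 is true.
  8. (~p5 \/ ~p1) — ~p1 is true.
  9. (~p4 \/ p3) — p3 is true.
  10. (p4 \/ ~p3 \/ ~p1) — ~p1 is true.
  11. (~p1 \/ ~p3) — ~p1 is true.
  12. (~p3 \/ ~p2) — ~p2 is true.
  13. (~p5 \/ ~p4) — ~p4 is true.
  14. (p2 \/ ~p1) — ~p1 is true.
  15. (p5 \/ ~p3) — p5 is true.
  16. (~p1 \/ p5) — p5 is true.
  17. (~p1 \/ p4) — ~p1 is true.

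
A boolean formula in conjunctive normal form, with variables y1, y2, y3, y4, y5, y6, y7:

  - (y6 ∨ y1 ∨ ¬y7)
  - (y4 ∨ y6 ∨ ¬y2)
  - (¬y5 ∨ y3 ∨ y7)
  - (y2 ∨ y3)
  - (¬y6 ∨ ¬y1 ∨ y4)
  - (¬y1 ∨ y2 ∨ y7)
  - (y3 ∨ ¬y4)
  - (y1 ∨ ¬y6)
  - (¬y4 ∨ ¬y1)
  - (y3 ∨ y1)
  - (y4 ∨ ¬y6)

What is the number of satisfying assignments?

8

Split on y1, then y4.
  y1=1, y4=1: a clause becomes empty — 0.
  y1=1, y4=0: remaining (y2,y3,y5,y6,y7) ∈ {(0,1,0,0,1); (0,1,1,0,1)} — 2.
  y1=0, y4=1: remaining (y2,y3,y5,y6,y7) ∈ {(0,1,0,0,0); (0,1,1,0,0); (1,1,0,0,0); (1,1,1,0,0)} — 4.
  y1=0, y4=0: remaining (y2,y3,y5,y6,y7) ∈ {(0,1,0,0,0); (0,1,1,0,0)} — 2.
Total: 0 + 2 + 4 + 2 = 8.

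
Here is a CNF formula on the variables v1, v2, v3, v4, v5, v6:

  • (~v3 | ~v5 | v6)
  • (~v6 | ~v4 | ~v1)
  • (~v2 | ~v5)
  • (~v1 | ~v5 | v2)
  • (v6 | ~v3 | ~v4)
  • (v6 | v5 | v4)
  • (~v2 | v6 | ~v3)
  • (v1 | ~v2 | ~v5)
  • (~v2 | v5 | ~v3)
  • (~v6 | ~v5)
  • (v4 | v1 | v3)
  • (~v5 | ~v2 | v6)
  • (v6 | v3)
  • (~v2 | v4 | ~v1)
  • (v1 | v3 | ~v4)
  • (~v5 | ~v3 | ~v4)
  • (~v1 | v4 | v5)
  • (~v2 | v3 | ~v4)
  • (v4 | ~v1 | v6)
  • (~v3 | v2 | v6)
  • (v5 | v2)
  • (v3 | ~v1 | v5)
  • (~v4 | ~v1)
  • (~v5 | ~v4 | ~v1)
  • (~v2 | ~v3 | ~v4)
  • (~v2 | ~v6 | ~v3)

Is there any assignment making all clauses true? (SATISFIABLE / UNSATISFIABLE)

v3 = True:
  v5 = True:
    propagation gives v6=True; an empty clause results — contradiction.
  v5 = False:
    propagation gives v2=False; an empty clause results — contradiction.
v3 = False:
  propagation gives v6=True, v5=False, v2=True, v4=False; an empty clause results — contradiction.
Every branch closes, so no satisfying assignment exists.

UNSATISFIABLE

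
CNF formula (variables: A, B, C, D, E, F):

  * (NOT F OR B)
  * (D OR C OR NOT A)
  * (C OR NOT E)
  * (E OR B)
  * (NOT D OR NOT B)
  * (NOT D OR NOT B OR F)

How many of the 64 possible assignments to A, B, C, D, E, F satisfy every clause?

Split on B, then D.
  B=1, D=1: a clause becomes empty — 0.
  B=1, D=0: F free; 5 ways for (A,C,E) × 2^1 = 10.
  B=0, D=1: remaining (A,C,E,F) ∈ {(0,1,1,0); (1,1,1,0)} — 2.
  B=0, D=0: remaining (A,C,E,F) ∈ {(0,1,1,0); (1,1,1,0)} — 2.
Total: 0 + 10 + 2 + 2 = 14.

14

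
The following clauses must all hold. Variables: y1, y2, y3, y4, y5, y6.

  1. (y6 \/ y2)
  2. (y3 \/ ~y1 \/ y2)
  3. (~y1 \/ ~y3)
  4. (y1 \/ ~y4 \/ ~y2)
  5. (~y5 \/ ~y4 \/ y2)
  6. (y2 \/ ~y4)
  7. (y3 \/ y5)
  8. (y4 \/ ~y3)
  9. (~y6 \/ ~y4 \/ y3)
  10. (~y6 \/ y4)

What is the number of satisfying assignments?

3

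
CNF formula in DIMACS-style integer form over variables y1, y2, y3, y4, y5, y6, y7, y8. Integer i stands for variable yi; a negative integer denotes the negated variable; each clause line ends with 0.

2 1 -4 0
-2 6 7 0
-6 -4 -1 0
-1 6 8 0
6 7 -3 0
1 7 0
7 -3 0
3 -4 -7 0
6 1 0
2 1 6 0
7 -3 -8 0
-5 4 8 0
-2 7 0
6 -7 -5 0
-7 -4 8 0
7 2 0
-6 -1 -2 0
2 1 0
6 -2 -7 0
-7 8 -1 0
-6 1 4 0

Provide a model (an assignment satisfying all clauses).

Try y1 = True.
Try y2 = False.
  then y7 is forced to True.
  then y8 is forced to True.
For the remaining variables, y3 = False, y4 = False, y5 = True, y6 = True works.
Check each clause:
  1. (y1 OR y2 OR NOT y4) — y1 is true.
  2. (y6 OR NOT y2 OR y7) — y6 is true.
  3. (NOT y4 OR NOT y6 OR NOT y1) — NOT y4 is true.
  4. (NOT y1 OR y8 OR y6) — y8 is true.
  5. (y6 OR NOT y3 OR y7) — NOT y3 is true.
  6. (y7 OR y1) — y1 is true.
  7. (y7 OR NOT y3) — NOT y3 is true.
  8. (NOT y4 OR y3 OR NOT y7) — NOT y4 is true.
  9. (y6 OR y1) — y1 is true.
  10. (y6 OR y1 OR y2) — y1 is true.
  11. (NOT y8 OR y7 OR NOT y3) — NOT y3 is true.
  12. (y8 OR NOT y5 OR y4) — y8 is true.
  13. (NOT y2 OR y7) — NOT y2 is true.
  14. (NOT y5 OR NOT y7 OR y6) — y6 is true.
  15. (y8 OR NOT y7 OR NOT y4) — y8 is true.
  16. (y7 OR y2) — y7 is true.
  17. (NOT y6 OR NOT y1 OR NOT y2) — NOT y2 is true.
  18. (y2 OR y1) — y1 is true.
  19. (NOT y7 OR NOT y2 OR y6) — NOT y2 is true.
  20. (y8 OR NOT y7 OR NOT y1) — y8 is true.
  21. (NOT y6 OR y4 OR y1) — y1 is true.

y1 = True  y2 = False  y3 = False  y4 = False  y5 = True  y6 = True  y7 = True  y8 = True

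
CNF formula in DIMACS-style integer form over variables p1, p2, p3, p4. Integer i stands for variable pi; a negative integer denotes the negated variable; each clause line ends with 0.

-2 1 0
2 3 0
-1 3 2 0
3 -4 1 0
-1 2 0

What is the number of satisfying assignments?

Satisfying assignments:
  p1=0 p2=0 p3=1 p4=0
  p1=0 p2=0 p3=1 p4=1
  p1=1 p2=1 p3=0 p4=0
  p1=1 p2=1 p3=0 p4=1
  p1=1 p2=1 p3=1 p4=0
  p1=1 p2=1 p3=1 p4=1
That's 6 in total.

6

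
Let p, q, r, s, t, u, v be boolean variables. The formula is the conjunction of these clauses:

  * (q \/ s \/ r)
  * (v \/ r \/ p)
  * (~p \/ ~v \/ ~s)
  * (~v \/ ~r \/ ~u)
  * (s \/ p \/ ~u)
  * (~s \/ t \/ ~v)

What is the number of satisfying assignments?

Split on s, then v.
  s=T, v=T: q free; 3 ways for (p,r,t,u) × 2^1 = 6.
  s=T, v=F: q, t, u free; 3 ways for (p,r) × 2^3 = 24.
  s=F, v=T: t free; 7 ways for (p,q,r,u) × 2^1 = 14.
  s=F, v=F: t free; 8 ways for (p,q,r,u) × 2^1 = 16.
Total: 6 + 24 + 14 + 16 = 60.

60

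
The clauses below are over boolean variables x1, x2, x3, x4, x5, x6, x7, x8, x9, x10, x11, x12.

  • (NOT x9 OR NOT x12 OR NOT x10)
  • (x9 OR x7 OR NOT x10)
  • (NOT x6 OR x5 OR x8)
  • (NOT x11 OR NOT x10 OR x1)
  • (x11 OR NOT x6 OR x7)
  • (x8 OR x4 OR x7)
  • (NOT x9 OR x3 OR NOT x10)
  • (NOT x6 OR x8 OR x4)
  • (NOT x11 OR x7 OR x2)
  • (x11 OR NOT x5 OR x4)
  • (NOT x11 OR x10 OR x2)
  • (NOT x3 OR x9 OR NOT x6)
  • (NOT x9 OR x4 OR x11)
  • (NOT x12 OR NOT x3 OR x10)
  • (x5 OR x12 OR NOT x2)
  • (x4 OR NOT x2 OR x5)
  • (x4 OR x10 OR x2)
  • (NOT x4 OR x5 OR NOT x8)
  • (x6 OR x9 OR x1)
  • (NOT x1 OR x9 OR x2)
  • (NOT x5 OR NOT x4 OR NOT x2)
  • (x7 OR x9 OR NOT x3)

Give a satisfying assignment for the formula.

Pure literal: x7 appears only positively; assign x7 = True.
Try x1 = True.
For the remaining variables, x2 = True, x3 = True, x4 = False, x5 = True, x6 = False, x8 = False, x9 = True, x10 = False, x11 = True, x12 = False works.
Every clause has at least one true literal under this assignment.

x1=T, x2=T, x3=T, x4=F, x5=T, x6=F, x7=T, x8=F, x9=T, x10=F, x11=T, x12=F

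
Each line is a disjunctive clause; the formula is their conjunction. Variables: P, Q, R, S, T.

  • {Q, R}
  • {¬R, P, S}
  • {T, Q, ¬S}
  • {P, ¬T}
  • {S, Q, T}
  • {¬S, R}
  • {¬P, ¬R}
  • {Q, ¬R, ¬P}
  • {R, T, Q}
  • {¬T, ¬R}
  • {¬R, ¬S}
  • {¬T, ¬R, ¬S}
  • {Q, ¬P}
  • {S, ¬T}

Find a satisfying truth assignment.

Pure literal: Q appears only positively; assign Q = True.
Set P = False and propagate.
  then T is forced to False.
Set R = False and propagate.
  then S is forced to False.
Every clause has at least one true literal under this assignment.
Check each clause:
  1. {R, Q} — Q is true.
  2. {¬R, P, S} — ¬R is true.
  3. {¬S, T, Q} — Q is true.
  4. {¬T, P} — ¬T is true.
  5. {S, Q, T} — Q is true.
  6. {R, ¬S} — ¬S is true.
  7. {¬P, ¬R} — ¬R is true.
  8. {Q, ¬P, ¬R} — Q is true.
  9. {R, T, Q} — Q is true.
  10. {¬R, ¬T} — ¬T is true.
  11. {¬S, ¬R} — ¬S is true.
  12. {¬T, ¬R, ¬S} — ¬T is true.
  13. {¬P, Q} — Q is true.
  14. {S, ¬T} — ¬T is true.

P=F, Q=T, R=F, S=F, T=F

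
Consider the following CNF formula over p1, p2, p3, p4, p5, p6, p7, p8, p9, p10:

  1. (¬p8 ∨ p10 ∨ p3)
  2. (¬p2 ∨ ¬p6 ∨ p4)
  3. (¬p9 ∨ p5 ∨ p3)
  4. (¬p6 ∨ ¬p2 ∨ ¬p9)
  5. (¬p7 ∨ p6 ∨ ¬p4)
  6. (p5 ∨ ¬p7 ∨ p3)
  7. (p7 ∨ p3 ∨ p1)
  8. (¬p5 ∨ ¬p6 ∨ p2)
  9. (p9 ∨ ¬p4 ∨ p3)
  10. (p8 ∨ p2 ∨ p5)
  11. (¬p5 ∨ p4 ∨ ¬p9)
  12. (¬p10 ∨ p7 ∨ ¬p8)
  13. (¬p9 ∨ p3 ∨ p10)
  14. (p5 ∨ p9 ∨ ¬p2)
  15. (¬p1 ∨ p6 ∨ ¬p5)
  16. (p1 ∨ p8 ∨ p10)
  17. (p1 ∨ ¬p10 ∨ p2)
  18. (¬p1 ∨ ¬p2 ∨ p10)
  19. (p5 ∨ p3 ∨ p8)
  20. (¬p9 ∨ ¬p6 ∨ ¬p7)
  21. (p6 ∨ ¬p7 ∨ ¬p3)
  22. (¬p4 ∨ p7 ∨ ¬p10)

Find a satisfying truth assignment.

p1 = False, p2 = True, p3 = True, p4 = True, p5 = True, p6 = True, p7 = True, p8 = True, p9 = False, p10 = True

Check each clause:
  1. (p3 ∨ p10 ∨ ¬p8) — p10 is true.
  2. (¬p6 ∨ ¬p2 ∨ p4) — p4 is true.
  3. (p5 ∨ ¬p9 ∨ p3) — p3 is true.
  4. (¬p2 ∨ ¬p9 ∨ ¬p6) — ¬p9 is true.
  5. (¬p4 ∨ p6 ∨ ¬p7) — p6 is true.
  6. (¬p7 ∨ p3 ∨ p5) — p3 is true.
  7. (p1 ∨ p7 ∨ p3) — p3 is true.
  8. (¬p6 ∨ ¬p5 ∨ p2) — p2 is true.
  9. (p9 ∨ ¬p4 ∨ p3) — p3 is true.
  10. (p8 ∨ p5 ∨ p2) — p8 is true.
  11. (p4 ∨ ¬p9 ∨ ¬p5) — p4 is true.
  12. (p7 ∨ ¬p8 ∨ ¬p10) — p7 is true.
  13. (p3 ∨ p10 ∨ ¬p9) — p10 is true.
  14. (p9 ∨ ¬p2 ∨ p5) — p5 is true.
  15. (¬p5 ∨ p6 ∨ ¬p1) — ¬p1 is true.
  16. (p8 ∨ p10 ∨ p1) — p8 is true.
  17. (p1 ∨ p2 ∨ ¬p10) — p2 is true.
  18. (¬p1 ∨ ¬p2 ∨ p10) — p10 is true.
  19. (p8 ∨ p3 ∨ p5) — p8 is true.
  20. (¬p7 ∨ ¬p6 ∨ ¬p9) — ¬p9 is true.
  21. (¬p3 ∨ ¬p7 ∨ p6) — p6 is true.
  22. (¬p10 ∨ p7 ∨ ¬p4) — p7 is true.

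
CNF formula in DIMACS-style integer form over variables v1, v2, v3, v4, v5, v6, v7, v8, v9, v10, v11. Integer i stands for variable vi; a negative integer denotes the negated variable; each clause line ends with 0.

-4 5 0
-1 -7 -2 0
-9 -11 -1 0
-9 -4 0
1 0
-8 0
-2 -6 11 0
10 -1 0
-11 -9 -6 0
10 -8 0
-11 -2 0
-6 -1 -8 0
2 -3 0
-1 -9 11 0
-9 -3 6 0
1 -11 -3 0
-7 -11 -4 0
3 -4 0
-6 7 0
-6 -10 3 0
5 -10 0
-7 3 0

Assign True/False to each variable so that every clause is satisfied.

v1=T, v2=T, v3=F, v4=F, v5=T, v6=F, v7=F, v8=F, v9=F, v10=T, v11=F

Check each clause:
  1. (v5 \/ ~v4) — ~v4 is true.
  2. (~v2 \/ ~v1 \/ ~v7) — ~v7 is true.
  3. (~v9 \/ ~v11 \/ ~v1) — ~v11 is true.
  4. (~v4 \/ ~v9) — ~v4 is true.
  5. (v1) — v1 is true.
  6. (~v8) — ~v8 is true.
  7. (v11 \/ ~v6 \/ ~v2) — ~v6 is true.
  8. (v10 \/ ~v1) — v10 is true.
  9. (~v9 \/ ~v11 \/ ~v6) — ~v6 is true.
  10. (v10 \/ ~v8) — ~v8 is true.
  11. (~v2 \/ ~v11) — ~v11 is true.
  12. (~v1 \/ ~v8 \/ ~v6) — ~v8 is true.
  13. (v2 \/ ~v3) — v2 is true.
  14. (v11 \/ ~v1 \/ ~v9) — ~v9 is true.
  15. (~v3 \/ ~v9 \/ v6) — ~v3 is true.
  16. (~v3 \/ ~v11 \/ v1) — v1 is true.
  17. (~v4 \/ ~v11 \/ ~v7) — ~v7 is true.
  18. (~v4 \/ v3) — ~v4 is true.
  19. (v7 \/ ~v6) — ~v6 is true.
  20. (~v6 \/ ~v10 \/ v3) — ~v6 is true.
  21. (v5 \/ ~v10) — v5 is true.
  22. (~v7 \/ v3) — ~v7 is true.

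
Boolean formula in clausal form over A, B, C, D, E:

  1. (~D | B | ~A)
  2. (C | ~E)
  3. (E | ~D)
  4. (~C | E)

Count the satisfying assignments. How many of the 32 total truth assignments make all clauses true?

11

Case analysis on E and C:
  E=T, C=T: 7 of the 8 assignments to (A,B,D) work.
  E=T, C=F: a clause becomes empty — 0.
  E=F, C=T: a clause becomes empty — 0.
  E=F, C=F: remaining (A,B,D) ∈ {(F,F,F); (F,T,F); (T,F,F); (T,T,F)} — 4.
Total: 7 + 0 + 0 + 4 = 11.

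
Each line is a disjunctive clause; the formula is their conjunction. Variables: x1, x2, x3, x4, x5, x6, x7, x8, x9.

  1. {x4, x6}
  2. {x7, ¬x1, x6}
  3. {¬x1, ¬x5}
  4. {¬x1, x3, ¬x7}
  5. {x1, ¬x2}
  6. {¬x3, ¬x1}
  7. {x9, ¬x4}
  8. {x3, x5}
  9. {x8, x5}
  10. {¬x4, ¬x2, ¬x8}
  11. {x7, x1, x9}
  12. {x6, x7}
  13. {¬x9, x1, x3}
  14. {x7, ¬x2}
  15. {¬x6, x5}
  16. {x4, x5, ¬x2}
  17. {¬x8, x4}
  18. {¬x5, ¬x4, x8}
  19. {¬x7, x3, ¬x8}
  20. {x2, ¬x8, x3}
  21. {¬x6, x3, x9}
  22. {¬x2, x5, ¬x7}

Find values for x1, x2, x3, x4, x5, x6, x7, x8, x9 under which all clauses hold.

x1 = False  x2 = False  x3 = True  x4 = True  x5 = True  x6 = False  x7 = True  x8 = True  x9 = True

Check each clause:
  1. {x6, x4} — x4 is true.
  2. {x7, ¬x1, x6} — ¬x1 is true.
  3. {¬x5, ¬x1} — ¬x1 is true.
  4. {¬x1, x3, ¬x7} — x3 is true.
  5. {¬x2, x1} — ¬x2 is true.
  6. {¬x1, ¬x3} — ¬x1 is true.
  7. {x9, ¬x4} — x9 is true.
  8. {x5, x3} — x3 is true.
  9. {x8, x5} — x8 is true.
  10. {¬x8, ¬x2, ¬x4} — ¬x2 is true.
  11. {x7, x9, x1} — x9 is true.
  12. {x7, x6} — x7 is true.
  13. {x3, x1, ¬x9} — x3 is true.
  14. {x7, ¬x2} — ¬x2 is true.
  15. {x5, ¬x6} — ¬x6 is true.
  16. {¬x2, x4, x5} — x4 is true.
  17. {¬x8, x4} — x4 is true.
  18. {¬x5, ¬x4, x8} — x8 is true.
  19. {¬x8, ¬x7, x3} — x3 is true.
  20. {¬x8, x2, x3} — x3 is true.
  21. {¬x6, x3, x9} — x9 is true.
  22. {x5, ¬x7, ¬x2} — x5 is true.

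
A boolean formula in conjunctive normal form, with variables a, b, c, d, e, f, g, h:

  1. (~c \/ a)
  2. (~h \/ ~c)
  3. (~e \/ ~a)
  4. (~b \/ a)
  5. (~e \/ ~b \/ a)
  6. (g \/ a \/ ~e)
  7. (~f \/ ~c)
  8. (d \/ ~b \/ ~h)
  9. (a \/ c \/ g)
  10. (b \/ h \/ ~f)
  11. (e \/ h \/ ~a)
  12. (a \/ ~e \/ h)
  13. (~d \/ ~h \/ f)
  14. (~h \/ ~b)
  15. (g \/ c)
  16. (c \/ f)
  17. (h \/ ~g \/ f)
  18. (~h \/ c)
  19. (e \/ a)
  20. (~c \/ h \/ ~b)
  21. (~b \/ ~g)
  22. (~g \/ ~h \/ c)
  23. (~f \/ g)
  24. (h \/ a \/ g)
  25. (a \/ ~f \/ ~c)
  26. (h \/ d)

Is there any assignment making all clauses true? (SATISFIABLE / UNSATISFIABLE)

UNSATISFIABLE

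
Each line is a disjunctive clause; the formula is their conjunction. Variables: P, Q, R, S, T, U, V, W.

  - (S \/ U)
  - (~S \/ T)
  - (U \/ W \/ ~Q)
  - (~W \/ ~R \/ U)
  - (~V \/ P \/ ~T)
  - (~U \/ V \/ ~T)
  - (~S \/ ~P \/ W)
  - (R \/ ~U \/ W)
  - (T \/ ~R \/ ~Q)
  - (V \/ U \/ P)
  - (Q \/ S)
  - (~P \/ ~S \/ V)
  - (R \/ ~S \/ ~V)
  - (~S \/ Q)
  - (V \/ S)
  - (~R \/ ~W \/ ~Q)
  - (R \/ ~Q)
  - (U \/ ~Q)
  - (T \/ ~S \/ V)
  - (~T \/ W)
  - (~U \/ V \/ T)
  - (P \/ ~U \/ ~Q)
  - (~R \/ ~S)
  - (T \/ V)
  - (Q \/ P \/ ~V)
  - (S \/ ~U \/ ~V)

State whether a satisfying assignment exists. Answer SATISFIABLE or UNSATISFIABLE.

S = True:
  propagation gives T=True, Q=True, R=True; an empty clause results — contradiction.
S = False:
  propagation gives U=True, Q=True, V=True; an empty clause results — contradiction.
Every branch closes, so no satisfying assignment exists.

UNSATISFIABLE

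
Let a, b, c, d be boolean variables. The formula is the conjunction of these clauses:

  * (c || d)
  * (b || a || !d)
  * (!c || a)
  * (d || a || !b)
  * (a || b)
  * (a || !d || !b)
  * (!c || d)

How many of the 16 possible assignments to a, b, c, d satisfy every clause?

The models are:
  a=T b=F c=F d=T
  a=T b=F c=T d=T
  a=T b=T c=F d=T
  a=T b=T c=T d=T
That's 4 in total.

4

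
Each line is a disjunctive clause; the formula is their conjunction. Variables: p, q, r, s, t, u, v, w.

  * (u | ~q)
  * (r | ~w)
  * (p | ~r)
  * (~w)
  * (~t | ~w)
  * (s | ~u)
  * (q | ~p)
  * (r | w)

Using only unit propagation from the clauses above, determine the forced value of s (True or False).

True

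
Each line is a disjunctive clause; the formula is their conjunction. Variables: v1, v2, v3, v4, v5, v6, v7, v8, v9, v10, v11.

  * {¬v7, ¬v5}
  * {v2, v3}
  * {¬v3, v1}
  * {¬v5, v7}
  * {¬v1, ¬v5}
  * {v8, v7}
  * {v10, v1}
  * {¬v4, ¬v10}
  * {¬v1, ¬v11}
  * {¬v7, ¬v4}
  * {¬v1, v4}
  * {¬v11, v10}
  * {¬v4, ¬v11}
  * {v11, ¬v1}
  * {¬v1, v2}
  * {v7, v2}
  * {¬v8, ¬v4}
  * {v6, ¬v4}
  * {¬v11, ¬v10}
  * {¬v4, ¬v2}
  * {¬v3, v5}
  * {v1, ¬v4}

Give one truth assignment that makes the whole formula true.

v1 = F, v2 = T, v3 = F, v4 = F, v5 = F, v6 = F, v7 = T, v8 = F, v9 = F, v10 = T, v11 = F

Check each clause:
  1. {¬v5, ¬v7} — ¬v5 is true.
  2. {v2, v3} — v2 is true.
  3. {¬v3, v1} — ¬v3 is true.
  4. {¬v5, v7} — ¬v5 is true.
  5. {¬v5, ¬v1} — ¬v5 is true.
  6. {v8, v7} — v7 is true.
  7. {v1, v10} — v10 is true.
  8. {¬v4, ¬v10} — ¬v4 is true.
  9. {¬v1, ¬v11} — ¬v11 is true.
  10. {¬v4, ¬v7} — ¬v4 is true.
  11. {v4, ¬v1} — ¬v1 is true.
  12. {v10, ¬v11} — v10 is true.
  13. {¬v4, ¬v11} — ¬v4 is true.
  14. {v11, ¬v1} — ¬v1 is true.
  15. {v2, ¬v1} — v2 is true.
  16. {v2, v7} — v2 is true.
  17. {¬v8, ¬v4} — ¬v8 is true.
  18. {v6, ¬v4} — ¬v4 is true.
  19. {¬v10, ¬v11} — ¬v11 is true.
  20. {¬v2, ¬v4} — ¬v4 is true.
  21. {v5, ¬v3} — ¬v3 is true.
  22. {v1, ¬v4} — ¬v4 is true.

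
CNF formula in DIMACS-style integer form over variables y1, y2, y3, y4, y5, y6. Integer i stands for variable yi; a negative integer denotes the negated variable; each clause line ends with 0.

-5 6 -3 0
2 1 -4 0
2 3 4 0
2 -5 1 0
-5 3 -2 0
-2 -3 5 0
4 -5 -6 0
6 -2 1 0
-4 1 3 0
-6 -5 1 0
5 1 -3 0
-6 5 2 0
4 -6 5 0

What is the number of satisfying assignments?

Case analysis on y5 and y2:
  y5=1, y2=1: remaining (y1,y3,y4,y6) ∈ {(1,1,1,1)} — 1.
  y5=1, y2=0: remaining (y1,y3,y4,y6) ∈ {(1,0,1,0); (1,0,1,1); (1,1,1,1)} — 3.
  y5=0, y2=1: remaining (y1,y3,y4,y6) ∈ {(1,0,0,0); (1,0,1,0); (1,0,1,1)} — 3.
  y5=0, y2=0: remaining (y1,y3,y4,y6) ∈ {(1,0,1,0); (1,1,0,0); (1,1,1,0)} — 3.
Total: 1 + 3 + 3 + 3 = 10.

10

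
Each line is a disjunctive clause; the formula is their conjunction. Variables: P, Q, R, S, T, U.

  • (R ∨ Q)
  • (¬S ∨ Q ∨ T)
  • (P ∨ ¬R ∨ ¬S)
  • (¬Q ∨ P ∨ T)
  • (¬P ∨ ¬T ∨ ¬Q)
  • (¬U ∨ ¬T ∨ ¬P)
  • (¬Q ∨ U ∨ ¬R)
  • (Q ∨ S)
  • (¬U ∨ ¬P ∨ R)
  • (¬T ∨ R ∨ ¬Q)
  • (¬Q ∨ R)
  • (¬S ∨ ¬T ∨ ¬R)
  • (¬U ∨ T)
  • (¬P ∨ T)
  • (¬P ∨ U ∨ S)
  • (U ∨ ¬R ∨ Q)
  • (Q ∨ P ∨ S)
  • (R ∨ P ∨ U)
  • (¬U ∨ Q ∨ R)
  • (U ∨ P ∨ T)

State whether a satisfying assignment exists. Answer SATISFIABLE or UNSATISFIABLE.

SATISFIABLE

Try P = False.
Try Q = True.
  then T is forced to True.
  then R is forced to True.
  then S is forced to False.
  then U is forced to True.
Every clause has at least one true literal under this assignment.
So P=F, Q=T, R=T, S=F, T=T, U=T is a satisfying assignment.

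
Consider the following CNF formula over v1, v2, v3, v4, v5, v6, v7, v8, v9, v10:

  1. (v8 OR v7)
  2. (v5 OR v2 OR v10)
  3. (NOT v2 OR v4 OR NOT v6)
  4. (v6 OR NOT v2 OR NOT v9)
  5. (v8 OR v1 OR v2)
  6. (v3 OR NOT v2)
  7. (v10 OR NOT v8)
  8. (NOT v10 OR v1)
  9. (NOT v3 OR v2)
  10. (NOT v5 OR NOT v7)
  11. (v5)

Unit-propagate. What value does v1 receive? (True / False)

Unit clause (v5) sets v5 = True.
(NOT v5 OR NOT v7) with v5 = True leaves only NOT v7, so v7 = False.
(v8 OR v7) with v7 = False leaves only v8, so v8 = True.
(NOT v8 OR v10): since v8 = True, the clause reduces to (v10). v10 = True.
In (v1 OR NOT v10), NOT v10 is now false; v1 must hold, so v1 = True.

True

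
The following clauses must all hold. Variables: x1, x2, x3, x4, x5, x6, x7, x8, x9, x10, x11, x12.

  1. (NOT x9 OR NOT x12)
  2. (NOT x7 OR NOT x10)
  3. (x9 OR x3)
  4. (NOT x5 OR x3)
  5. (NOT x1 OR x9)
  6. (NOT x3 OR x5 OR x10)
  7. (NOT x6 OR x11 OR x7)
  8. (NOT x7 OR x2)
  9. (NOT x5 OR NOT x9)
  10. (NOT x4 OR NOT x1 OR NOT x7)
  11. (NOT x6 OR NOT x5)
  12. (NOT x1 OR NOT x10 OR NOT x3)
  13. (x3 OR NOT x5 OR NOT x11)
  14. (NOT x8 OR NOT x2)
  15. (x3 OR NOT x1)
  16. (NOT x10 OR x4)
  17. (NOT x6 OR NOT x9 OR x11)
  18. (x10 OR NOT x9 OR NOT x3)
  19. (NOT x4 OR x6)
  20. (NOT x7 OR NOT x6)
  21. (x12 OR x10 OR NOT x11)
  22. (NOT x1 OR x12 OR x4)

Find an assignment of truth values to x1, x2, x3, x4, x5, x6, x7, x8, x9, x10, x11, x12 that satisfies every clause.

x1=0, x2=0, x3=0, x4=0, x5=0, x6=0, x7=0, x8=0, x9=1, x10=0, x11=0, x12=0

x1 occurs only negated in the remaining clauses — set x1 = False.
Pure literal: x8 appears only negated; assign x8 = False.
Try x2 = False.
  then x7 is forced to False.
Try x3 = False.
  then x9 is forced to True.
  then x12 is forced to False.
  then x5 is forced to False.
The remaining clauses are satisfied by x4 = False, x6 = False, x10 = False, x11 = False.
Every clause has at least one true literal under this assignment.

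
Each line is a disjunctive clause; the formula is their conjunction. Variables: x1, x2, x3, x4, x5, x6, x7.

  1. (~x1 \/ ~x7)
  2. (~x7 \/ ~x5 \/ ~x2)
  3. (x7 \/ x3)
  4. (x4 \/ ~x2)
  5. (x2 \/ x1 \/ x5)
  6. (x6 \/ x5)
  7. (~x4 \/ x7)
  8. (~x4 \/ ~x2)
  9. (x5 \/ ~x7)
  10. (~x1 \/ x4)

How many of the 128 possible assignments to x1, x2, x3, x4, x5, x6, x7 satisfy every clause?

Split on x7, then x2.
  x7=1, x2=1: a clause becomes empty — 0.
  x7=1, x2=0: forces x1=0; x5=1; x3, x4, x6 free → 2^3 = 8.
  x7=0, x2=1: a clause becomes empty — 0.
  x7=0, x2=0: remaining (x1,x3,x4,x5,x6) ∈ {(0,1,0,1,0); (0,1,0,1,1)} — 2.
Total: 0 + 8 + 0 + 2 = 10.

10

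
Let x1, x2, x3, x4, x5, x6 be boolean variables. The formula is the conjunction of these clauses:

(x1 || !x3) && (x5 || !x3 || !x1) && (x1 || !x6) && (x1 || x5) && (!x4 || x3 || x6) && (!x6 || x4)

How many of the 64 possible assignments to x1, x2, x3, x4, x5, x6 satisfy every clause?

Case analysis on x1 and x3:
  x1=T, x3=T: x2 free; 3 ways for (x4,x5,x6) × 2^1 = 6.
  x1=T, x3=F: x2, x5 free; 2 ways for (x4,x6) × 2^2 = 8.
  x1=F, x3=T: a clause becomes empty — 0.
  x1=F, x3=F: remaining (x2,x4,x5,x6) ∈ {(F,F,T,F); (T,F,T,F)} — 2.
Total: 6 + 8 + 0 + 2 = 16.

16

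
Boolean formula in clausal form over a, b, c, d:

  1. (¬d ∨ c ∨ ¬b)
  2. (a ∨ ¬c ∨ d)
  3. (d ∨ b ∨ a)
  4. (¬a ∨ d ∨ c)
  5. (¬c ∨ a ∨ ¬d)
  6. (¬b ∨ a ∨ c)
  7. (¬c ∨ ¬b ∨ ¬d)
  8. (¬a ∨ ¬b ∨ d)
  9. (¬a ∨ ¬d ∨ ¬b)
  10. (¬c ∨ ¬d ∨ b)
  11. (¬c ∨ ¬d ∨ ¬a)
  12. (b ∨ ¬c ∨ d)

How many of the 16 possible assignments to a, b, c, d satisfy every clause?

2

Satisfying assignments:
  a=0 b=0 c=0 d=1
  a=1 b=0 c=0 d=1
That's 2 in total.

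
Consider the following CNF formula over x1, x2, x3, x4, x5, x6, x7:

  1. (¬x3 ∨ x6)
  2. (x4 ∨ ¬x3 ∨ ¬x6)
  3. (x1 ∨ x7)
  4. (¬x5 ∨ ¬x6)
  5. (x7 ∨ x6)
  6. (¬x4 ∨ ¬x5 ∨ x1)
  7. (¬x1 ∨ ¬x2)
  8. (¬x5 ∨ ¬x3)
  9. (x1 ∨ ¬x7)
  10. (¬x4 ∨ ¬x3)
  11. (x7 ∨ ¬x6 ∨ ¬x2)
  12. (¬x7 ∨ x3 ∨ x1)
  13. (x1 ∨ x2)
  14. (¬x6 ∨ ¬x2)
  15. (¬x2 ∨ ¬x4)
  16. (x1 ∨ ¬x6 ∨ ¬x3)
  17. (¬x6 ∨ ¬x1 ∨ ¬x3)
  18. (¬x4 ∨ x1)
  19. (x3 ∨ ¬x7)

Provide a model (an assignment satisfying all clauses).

x1=1, x2=0, x3=0, x4=0, x5=0, x6=1, x7=0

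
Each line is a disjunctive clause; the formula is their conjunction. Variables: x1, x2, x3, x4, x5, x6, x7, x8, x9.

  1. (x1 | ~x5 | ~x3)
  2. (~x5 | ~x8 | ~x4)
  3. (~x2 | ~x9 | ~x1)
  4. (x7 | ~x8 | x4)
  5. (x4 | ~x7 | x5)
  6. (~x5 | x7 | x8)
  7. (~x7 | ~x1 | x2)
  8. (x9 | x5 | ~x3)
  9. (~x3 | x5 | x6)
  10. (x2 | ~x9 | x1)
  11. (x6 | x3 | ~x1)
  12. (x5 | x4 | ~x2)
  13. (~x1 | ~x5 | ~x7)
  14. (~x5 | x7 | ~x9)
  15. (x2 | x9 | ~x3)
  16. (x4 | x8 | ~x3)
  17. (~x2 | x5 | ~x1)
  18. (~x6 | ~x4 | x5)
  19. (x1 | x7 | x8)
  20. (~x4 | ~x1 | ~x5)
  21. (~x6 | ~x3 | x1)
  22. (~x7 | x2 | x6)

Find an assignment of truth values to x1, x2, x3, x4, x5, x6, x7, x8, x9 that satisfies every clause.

x1=0, x2=1, x3=0, x4=0, x5=1, x6=1, x7=1, x8=0, x9=1

Set x1 = False and propagate.
Set x2 = True and propagate.
For the remaining variables, x3 = False, x4 = False, x5 = True, x6 = True, x7 = True, x8 = False, x9 = True works.
Check each clause:
  1. (~x5 | ~x3 | x1) — ~x3 is true.
  2. (~x4 | ~x8 | ~x5) — ~x8 is true.
  3. (~x1 | ~x2 | ~x9) — ~x1 is true.
  4. (~x8 | x7 | x4) — ~x8 is true.
  5. (~x7 | x5 | x4) — x5 is true.
  6. (x7 | x8 | ~x5) — x7 is true.
  7. (~x7 | x2 | ~x1) — x2 is true.
  8. (x5 | ~x3 | x9) — x9 is true.
  9. (x6 | ~x3 | x5) — ~x3 is true.
  10. (~x9 | x1 | x2) — x2 is true.
  11. (~x1 | x3 | x6) — ~x1 is true.
  12. (~x2 | x4 | x5) — x5 is true.
  13. (~x5 | ~x1 | ~x7) — ~x1 is true.
  14. (~x5 | x7 | ~x9) — x7 is true.
  15. (x9 | ~x3 | x2) — x9 is true.
  16. (x8 | x4 | ~x3) — ~x3 is true.
  17. (~x2 | ~x1 | x5) — x5 is true.
  18. (~x4 | x5 | ~x6) — ~x4 is true.
  19. (x1 | x7 | x8) — x7 is true.
  20. (~x5 | ~x4 | ~x1) — ~x4 is true.
  21. (~x6 | ~x3 | x1) — ~x3 is true.
  22. (~x7 | x6 | x2) — x2 is true.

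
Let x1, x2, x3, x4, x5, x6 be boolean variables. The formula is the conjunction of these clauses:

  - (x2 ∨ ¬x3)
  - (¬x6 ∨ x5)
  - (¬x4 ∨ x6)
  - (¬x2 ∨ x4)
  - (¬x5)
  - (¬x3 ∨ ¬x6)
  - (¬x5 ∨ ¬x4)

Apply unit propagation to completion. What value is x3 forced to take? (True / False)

False

(¬x5) is a unit clause: x5 = False.
(x5 ∨ ¬x6) with x5 = False leaves only ¬x6, so x6 = False.
(¬x4 ∨ x6): since x6 = False, the clause reduces to (¬x4). x4 = False.
(¬x2 ∨ x4) with x4 = False leaves only ¬x2, so x2 = False.
(x2 ∨ ¬x3): since x2 = False, the clause reduces to (¬x3). x3 = False.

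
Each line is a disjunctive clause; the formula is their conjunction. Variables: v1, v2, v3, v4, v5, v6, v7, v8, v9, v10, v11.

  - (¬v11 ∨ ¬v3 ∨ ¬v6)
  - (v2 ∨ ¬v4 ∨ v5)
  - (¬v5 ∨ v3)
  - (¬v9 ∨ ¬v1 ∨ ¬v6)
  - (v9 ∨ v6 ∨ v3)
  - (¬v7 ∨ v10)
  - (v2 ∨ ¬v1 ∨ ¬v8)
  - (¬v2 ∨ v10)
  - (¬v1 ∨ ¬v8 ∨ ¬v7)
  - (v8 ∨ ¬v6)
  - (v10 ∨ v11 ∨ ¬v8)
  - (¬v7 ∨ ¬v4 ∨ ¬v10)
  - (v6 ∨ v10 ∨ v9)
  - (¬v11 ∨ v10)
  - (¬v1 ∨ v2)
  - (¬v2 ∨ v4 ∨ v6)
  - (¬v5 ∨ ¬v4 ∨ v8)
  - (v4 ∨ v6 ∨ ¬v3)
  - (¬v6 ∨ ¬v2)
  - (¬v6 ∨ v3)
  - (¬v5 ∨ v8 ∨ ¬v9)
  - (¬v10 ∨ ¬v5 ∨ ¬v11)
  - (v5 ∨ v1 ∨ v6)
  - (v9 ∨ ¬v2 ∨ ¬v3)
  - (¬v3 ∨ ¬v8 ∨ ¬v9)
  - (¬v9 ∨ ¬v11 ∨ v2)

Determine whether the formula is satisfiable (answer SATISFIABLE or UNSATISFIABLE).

Pure literal: v7 appears only negated; assign v7 = False.
Try v1 = False.
The remaining clauses are satisfied by v2 = False, v3 = True, v4 = False, v5 = True, v6 = True, v8 = True, v9 = False, v10 = True, v11 = False.
Every clause has at least one true literal under this assignment.
So v1 = F, v2 = F, v3 = T, v4 = F, v5 = T, v6 = T, v7 = F, v8 = T, v9 = F, v10 = T, v11 = F is a satisfying assignment.

SATISFIABLE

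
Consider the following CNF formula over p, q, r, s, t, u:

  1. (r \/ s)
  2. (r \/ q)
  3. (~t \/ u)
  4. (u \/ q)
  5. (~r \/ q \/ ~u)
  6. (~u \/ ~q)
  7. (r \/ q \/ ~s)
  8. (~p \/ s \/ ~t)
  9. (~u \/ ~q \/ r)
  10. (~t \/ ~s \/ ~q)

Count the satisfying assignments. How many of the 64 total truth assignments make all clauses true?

The models are:
  p=F q=T r=F s=T t=F u=F
  p=F q=T r=T s=F t=F u=F
  p=F q=T r=T s=T t=F u=F
  p=T q=T r=F s=T t=F u=F
  p=T q=T r=T s=F t=F u=F
  p=T q=T r=T s=T t=F u=F
That's 6 in total.

6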